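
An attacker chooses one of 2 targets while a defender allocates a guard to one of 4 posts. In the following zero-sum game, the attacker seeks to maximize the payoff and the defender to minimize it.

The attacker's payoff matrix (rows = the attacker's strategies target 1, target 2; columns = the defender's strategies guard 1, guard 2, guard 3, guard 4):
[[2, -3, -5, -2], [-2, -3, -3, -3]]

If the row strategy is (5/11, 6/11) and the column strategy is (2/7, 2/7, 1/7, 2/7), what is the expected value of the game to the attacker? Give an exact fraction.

-169/77

Against (2/7, 2/7, 1/7, 2/7), each row's expected payoff is target 1: -11/7; target 2: -19/7.
Taking the (5/11, 6/11)-weighted average: (5/11)·(-11/7) + (6/11)·(-19/7) = -169/77.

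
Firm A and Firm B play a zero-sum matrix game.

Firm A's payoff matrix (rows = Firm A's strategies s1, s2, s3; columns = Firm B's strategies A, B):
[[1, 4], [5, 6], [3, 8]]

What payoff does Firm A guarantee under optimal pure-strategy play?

5

Row minima: 1, 5, 3 → Firm A's maximin is 5.
Column maxima: 5, 8 → Firm B's minimax is 5.
They coincide at (s2, A), so the value is 5.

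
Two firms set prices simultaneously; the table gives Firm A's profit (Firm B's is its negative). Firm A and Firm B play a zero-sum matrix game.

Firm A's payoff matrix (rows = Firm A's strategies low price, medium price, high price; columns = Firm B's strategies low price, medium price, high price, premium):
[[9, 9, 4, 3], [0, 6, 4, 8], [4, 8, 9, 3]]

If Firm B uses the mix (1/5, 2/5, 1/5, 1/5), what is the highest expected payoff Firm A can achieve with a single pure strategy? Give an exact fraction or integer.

low price: (9)·(1/5) + (9)·(2/5) + (4)·(1/5) + (3)·(1/5) = 34/5.
medium price: (0)·(1/5) + (6)·(2/5) + (4)·(1/5) + (8)·(1/5) = 24/5.
high price: (4)·(1/5) + (8)·(2/5) + (9)·(1/5) + (3)·(1/5) = 32/5.
The best pure response is low price with expected payoff 34/5.

34/5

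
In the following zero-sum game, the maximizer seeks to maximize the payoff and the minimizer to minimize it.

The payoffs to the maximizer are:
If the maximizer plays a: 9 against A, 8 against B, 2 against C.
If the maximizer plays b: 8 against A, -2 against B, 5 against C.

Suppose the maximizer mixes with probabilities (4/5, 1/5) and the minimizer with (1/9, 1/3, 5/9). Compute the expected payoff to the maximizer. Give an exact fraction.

199/45

Against (1/9, 1/3, 5/9), each row's expected payoff is a: 43/9; b: 3.
Taking the (4/5, 1/5)-weighted average: (4/5)·(43/9) + (1/5)·(3) = 199/45.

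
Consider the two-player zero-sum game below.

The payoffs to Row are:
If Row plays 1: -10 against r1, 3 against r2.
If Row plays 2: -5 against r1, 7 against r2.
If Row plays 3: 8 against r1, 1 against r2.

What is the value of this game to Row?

61/19

Row 1 is strictly dominated by row 2, so Row never plays it.
The remaining 2×2 game on (2, 3) × (r1, r2) has no saddle point. Let Row play 2 with probability p; indifference gives −5p + 8(1−p) = 7p + (1−p), so p = 7/19.
Similarly Column's optimal q on r1 is 6/19, and the value is -5·(6/19) + (7)·(13/19) = 61/19.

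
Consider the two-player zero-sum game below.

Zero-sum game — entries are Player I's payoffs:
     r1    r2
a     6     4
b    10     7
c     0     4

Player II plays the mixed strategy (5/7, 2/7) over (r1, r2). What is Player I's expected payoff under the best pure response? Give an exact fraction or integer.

a: (6)·(5/7) + (4)·(2/7) = 38/7.
b: (10)·(5/7) + (7)·(2/7) = 64/7.
c: (0)·(5/7) + (4)·(2/7) = 8/7.
The best pure response is b with expected payoff 64/7.

64/7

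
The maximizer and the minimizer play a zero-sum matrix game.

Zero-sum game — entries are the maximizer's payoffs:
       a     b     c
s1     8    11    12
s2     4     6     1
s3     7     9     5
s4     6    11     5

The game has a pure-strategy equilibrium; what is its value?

Row minima: 8, 1, 5, 5 → the maximizer's maximin is 8.
Column maxima: 8, 11, 12 → the minimizer's minimax is 8.
They coincide at (s1, a), so the value is 8.

8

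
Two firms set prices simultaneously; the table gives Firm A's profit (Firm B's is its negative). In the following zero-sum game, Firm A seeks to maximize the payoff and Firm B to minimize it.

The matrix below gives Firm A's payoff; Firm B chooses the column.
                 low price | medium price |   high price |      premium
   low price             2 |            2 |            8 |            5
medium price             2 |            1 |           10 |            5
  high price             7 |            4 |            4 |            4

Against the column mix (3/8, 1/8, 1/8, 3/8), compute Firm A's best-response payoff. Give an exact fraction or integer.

low price: (2)·(3/8) + (2)·(1/8) + (8)·(1/8) + (5)·(3/8) = 31/8.
medium price: (2)·(3/8) + (1)·(1/8) + (10)·(1/8) + (5)·(3/8) = 4.
high price: (7)·(3/8) + (4)·(1/8) + (4)·(1/8) + (4)·(3/8) = 41/8.
The best pure response is high price with expected payoff 41/8.

41/8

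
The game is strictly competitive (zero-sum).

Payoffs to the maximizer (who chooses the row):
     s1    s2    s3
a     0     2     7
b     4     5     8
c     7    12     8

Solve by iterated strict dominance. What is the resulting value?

Row a is strictly dominated by row b (4>0, 5>2, 8>7); eliminate a.
Column s3 is strictly dominated by s1 for the minimizer (4<8, 7<8); eliminate s3.
Column s2 is strictly dominated by s1 for the minimizer (4<5, 7<12); eliminate s2.
Row b is strictly dominated by row c (7>4); eliminate b.
Only (c, s1) remains, with payoff 7.

7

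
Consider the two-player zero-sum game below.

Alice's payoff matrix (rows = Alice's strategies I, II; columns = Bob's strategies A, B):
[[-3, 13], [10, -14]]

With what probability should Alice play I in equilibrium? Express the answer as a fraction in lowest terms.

3/5

Row minima are -3 and -14, so Alice's maximin is -3; column maxima are 10 and 13, so Bob's minimax is 10. These differ, so the equilibrium is in mixed strategies.
Let Alice play I with probability p. Bob is indifferent when −3p + 10(1−p) = 13p − 14(1−p), giving p = 3/5.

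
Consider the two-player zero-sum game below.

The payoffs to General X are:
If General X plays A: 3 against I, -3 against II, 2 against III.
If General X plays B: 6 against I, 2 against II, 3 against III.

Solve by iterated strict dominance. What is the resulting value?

2

Column I is strictly dominated by II for General Y (-3<3, 2<6); eliminate I.
Row A is strictly dominated by row B (2>-3, 3>2); eliminate A.
Column III is strictly dominated by II for General Y (2<3); eliminate III.
Only (B, II) remains, with payoff 2.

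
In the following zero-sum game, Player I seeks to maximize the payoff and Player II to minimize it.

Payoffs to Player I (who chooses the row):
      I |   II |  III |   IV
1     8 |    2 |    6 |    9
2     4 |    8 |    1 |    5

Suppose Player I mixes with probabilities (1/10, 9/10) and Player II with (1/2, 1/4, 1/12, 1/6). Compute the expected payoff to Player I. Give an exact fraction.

Against (1/2, 1/4, 1/12, 1/6), each row's expected payoff is 1: 13/2; 2: 59/12.
Taking the (1/10, 9/10)-weighted average: (1/10)·(13/2) + (9/10)·(59/12) = 203/40.

203/40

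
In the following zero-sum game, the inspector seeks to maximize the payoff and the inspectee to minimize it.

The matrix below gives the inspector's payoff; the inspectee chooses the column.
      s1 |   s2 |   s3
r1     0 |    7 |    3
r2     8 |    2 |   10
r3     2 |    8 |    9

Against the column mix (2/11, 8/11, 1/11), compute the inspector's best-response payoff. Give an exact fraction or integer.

7

r1: (0)·(2/11) + (7)·(8/11) + (3)·(1/11) = 59/11.
r2: (8)·(2/11) + (2)·(8/11) + (10)·(1/11) = 42/11.
r3: (2)·(2/11) + (8)·(8/11) + (9)·(1/11) = 7.
The best pure response is r3 with expected payoff 7.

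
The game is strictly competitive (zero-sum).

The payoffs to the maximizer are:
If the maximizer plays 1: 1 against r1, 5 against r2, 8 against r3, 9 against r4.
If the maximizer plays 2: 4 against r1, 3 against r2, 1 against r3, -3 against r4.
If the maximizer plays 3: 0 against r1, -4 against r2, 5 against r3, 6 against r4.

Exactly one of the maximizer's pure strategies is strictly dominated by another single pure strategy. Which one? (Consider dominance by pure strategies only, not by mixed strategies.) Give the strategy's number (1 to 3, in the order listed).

3

Compare 3 with 1: 1 > 0, 5 > -4, 8 > 5, 9 > 6.
So 1 strictly dominates 3 for the maximizer; 3 is strictly dominated.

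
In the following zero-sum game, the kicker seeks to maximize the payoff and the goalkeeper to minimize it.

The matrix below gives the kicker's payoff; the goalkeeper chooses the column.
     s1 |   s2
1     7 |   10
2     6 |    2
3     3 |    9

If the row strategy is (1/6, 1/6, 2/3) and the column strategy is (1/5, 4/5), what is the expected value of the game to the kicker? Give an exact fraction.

217/30

Against (1/5, 4/5), each row's expected payoff is 1: 47/5; 2: 14/5; 3: 39/5.
Taking the (1/6, 1/6, 2/3)-weighted average: (1/6)·(47/5) + (1/6)·(14/5) + (2/3)·(39/5) = 217/30.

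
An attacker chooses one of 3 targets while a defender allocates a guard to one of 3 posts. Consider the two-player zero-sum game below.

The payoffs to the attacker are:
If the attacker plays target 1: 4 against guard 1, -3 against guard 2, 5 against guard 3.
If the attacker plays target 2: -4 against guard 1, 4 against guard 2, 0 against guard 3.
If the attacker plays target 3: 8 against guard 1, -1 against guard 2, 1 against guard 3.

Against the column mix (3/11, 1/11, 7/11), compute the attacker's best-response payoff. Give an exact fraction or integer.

4

target 1: (4)·(3/11) + (-3)·(1/11) + (5)·(7/11) = 4.
target 2: (-4)·(3/11) + (4)·(1/11) + (0)·(7/11) = -8/11.
target 3: (8)·(3/11) + (-1)·(1/11) + (1)·(7/11) = 30/11.
The best pure response is target 1 with expected payoff 4.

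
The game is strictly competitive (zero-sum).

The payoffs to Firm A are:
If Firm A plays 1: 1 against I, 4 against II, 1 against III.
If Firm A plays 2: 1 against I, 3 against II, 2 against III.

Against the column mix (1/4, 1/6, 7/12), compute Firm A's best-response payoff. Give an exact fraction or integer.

1: (1)·(1/4) + (4)·(1/6) + (1)·(7/12) = 3/2.
2: (1)·(1/4) + (3)·(1/6) + (2)·(7/12) = 23/12.
The best pure response is 2 with expected payoff 23/12.

23/12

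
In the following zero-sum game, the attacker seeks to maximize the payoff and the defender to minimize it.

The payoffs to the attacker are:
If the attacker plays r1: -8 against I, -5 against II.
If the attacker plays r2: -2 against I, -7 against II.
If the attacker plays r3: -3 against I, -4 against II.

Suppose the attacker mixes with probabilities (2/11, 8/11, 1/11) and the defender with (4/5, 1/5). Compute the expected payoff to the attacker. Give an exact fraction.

Against (4/5, 1/5), each row's expected payoff is r1: -37/5; r2: -3; r3: -16/5.
Taking the (2/11, 8/11, 1/11)-weighted average: (2/11)·(-37/5) + (8/11)·(-3) + (1/11)·(-16/5) = -42/11.

-42/11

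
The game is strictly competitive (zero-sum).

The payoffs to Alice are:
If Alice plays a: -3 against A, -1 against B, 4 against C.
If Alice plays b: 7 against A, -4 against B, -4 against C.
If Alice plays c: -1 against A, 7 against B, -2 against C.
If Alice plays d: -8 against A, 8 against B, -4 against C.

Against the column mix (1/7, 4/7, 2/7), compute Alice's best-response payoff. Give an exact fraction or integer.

23/7

a: (-3)·(1/7) + (-1)·(4/7) + (4)·(2/7) = 1/7.
b: (7)·(1/7) + (-4)·(4/7) + (-4)·(2/7) = -17/7.
c: (-1)·(1/7) + (7)·(4/7) + (-2)·(2/7) = 23/7.
d: (-8)·(1/7) + (8)·(4/7) + (-4)·(2/7) = 16/7.
The best pure response is c with expected payoff 23/7.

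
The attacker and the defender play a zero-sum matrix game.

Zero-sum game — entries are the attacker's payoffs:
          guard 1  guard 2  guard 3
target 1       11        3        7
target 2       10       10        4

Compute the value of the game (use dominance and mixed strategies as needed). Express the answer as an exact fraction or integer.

Column guard 1 is strictly dominated by guard 3 for the defender (it gives the attacker more in every row).
The remaining 2×2 game on (target 1, target 2) × (guard 2, guard 3) has no saddle point. Let the attacker play target 1 with probability p; indifference gives 3p + 10(1−p) = 7p + 4(1−p), so p = 3/5.
Similarly the defender's optimal q on guard 2 is 3/10, and the value is 3·(3/10) + (7)·(7/10) = 29/5.

29/5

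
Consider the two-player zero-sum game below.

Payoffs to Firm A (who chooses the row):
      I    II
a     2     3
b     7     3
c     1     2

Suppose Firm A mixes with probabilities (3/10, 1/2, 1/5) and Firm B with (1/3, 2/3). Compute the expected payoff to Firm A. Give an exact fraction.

Against (1/3, 2/3), each row's expected payoff is a: 8/3; b: 13/3; c: 5/3.
Taking the (3/10, 1/2, 1/5)-weighted average: (3/10)·(8/3) + (1/2)·(13/3) + (1/5)·(5/3) = 33/10.

33/10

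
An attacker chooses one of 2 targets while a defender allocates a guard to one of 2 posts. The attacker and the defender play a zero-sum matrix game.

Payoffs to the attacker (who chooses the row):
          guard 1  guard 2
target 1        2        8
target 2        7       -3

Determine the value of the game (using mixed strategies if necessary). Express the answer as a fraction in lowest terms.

Row minima are 2 and -3, so the attacker's maximin is 2; column maxima are 7 and 8, so the defender's minimax is 7. These differ, so the equilibrium is in mixed strategies.
Let the attacker play target 1 with probability p. The defender is indifferent when 2p + 7(1−p) = 8p − 3(1−p), giving p = 5/8.
Let the defender play guard 1 with probability q. The attacker is indifferent when 2q + 8(1−q) = 7q − 3(1−q), giving q = 11/16.
The value is 2·(11/16) + (8)·(5/16) = 31/8.

31/8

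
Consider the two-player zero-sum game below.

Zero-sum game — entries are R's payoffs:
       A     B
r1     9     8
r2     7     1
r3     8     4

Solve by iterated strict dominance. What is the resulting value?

8

Column A is strictly dominated by B for C (8<9, 1<7, 4<8); eliminate A.
Row r3 is strictly dominated by row r1 (8>4); eliminate r3.
Row r2 is strictly dominated by row r1 (8>1); eliminate r2.
Only (r1, B) remains, with payoff 8.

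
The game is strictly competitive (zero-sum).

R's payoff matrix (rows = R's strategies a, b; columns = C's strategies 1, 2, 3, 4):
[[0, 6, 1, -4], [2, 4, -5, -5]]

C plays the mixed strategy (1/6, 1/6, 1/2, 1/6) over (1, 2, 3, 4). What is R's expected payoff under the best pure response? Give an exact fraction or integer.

5/6

a: (0)·(1/6) + (6)·(1/6) + (1)·(1/2) + (-4)·(1/6) = 5/6.
b: (2)·(1/6) + (4)·(1/6) + (-5)·(1/2) + (-5)·(1/6) = -7/3.
The best pure response is a with expected payoff 5/6.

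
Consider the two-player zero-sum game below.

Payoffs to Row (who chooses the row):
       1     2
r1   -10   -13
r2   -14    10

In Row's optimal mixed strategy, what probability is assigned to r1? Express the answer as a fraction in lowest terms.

Row minima are -13 and -14, so Row's maximin is -13; column maxima are -10 and 10, so Column's minimax is -10. These differ, so the equilibrium is in mixed strategies.
Let Row play r1 with probability p. Column is indifferent when −10p − 14(1−p) = −13p + 10(1−p), giving p = 8/9.

8/9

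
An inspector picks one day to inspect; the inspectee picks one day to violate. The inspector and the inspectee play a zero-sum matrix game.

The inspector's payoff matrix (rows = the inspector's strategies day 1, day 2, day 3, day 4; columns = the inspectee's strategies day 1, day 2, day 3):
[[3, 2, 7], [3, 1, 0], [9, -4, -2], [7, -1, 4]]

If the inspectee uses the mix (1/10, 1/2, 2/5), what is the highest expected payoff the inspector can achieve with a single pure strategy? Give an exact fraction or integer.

day 1: (3)·(1/10) + (2)·(1/2) + (7)·(2/5) = 41/10.
day 2: (3)·(1/10) + (1)·(1/2) + (0)·(2/5) = 4/5.
day 3: (9)·(1/10) + (-4)·(1/2) + (-2)·(2/5) = -19/10.
day 4: (7)·(1/10) + (-1)·(1/2) + (4)·(2/5) = 9/5.
The best pure response is day 1 with expected payoff 41/10.

41/10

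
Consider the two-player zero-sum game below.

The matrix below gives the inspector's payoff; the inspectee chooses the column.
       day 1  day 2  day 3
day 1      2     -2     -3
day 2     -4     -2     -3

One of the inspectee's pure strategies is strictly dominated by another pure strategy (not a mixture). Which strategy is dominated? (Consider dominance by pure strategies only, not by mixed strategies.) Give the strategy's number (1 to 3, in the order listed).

The inspectee prefers columns that give the inspector less. Compare day 2 with day 3: -3 < -2, -3 < -2.
So day 3 strictly dominates day 2 for the inspectee; day 2 is strictly dominated.

2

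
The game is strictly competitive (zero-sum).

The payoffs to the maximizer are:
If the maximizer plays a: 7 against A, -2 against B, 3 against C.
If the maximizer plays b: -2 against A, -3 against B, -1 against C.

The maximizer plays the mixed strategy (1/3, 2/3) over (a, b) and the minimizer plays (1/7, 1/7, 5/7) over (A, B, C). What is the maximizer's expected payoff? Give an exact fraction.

Against (1/7, 1/7, 5/7), each row's expected payoff is a: 20/7; b: -10/7.
Taking the (1/3, 2/3)-weighted average: (1/3)·(20/7) + (2/3)·(-10/7) = 0.

0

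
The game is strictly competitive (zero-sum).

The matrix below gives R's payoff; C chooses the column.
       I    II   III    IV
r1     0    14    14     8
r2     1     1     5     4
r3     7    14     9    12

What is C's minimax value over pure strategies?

The worst case (largest entry) in each column is I: 7, II: 14, III: 14, IV: 12.
The best (smallest) of these is 7.

7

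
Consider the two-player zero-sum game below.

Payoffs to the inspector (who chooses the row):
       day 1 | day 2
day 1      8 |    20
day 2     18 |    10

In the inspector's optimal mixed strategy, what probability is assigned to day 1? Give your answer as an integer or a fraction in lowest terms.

Row minima are 8 and 10, so the inspector's maximin is 10; column maxima are 18 and 20, so the inspectee's minimax is 18. These differ, so the equilibrium is in mixed strategies.
Let the inspector play day 1 with probability p. The inspectee is indifferent when 8p + 18(1−p) = 20p + 10(1−p), giving p = 2/5.

2/5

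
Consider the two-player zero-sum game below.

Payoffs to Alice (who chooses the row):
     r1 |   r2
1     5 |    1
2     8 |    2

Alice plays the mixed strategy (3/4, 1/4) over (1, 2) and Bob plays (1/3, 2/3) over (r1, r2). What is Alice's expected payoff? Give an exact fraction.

Against (1/3, 2/3), each row's expected payoff is 1: 7/3; 2: 4.
Taking the (3/4, 1/4)-weighted average: (3/4)·(7/3) + (1/4)·(4) = 11/4.

11/4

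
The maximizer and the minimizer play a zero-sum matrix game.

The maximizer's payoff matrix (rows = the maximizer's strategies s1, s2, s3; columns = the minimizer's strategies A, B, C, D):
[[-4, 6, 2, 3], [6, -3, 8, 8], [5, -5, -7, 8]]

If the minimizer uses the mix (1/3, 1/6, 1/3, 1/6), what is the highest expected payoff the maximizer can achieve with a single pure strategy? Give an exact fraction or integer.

11/2

s1: (-4)·(1/3) + (6)·(1/6) + (2)·(1/3) + (3)·(1/6) = 5/6.
s2: (6)·(1/3) + (-3)·(1/6) + (8)·(1/3) + (8)·(1/6) = 11/2.
s3: (5)·(1/3) + (-5)·(1/6) + (-7)·(1/3) + (8)·(1/6) = -1/6.
The best pure response is s2 with expected payoff 11/2.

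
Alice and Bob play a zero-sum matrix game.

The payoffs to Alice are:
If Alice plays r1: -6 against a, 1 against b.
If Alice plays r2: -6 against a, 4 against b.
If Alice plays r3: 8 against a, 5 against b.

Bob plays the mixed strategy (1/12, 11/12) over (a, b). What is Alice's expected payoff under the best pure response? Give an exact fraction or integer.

21/4

r1: (-6)·(1/12) + (1)·(11/12) = 5/12.
r2: (-6)·(1/12) + (4)·(11/12) = 19/6.
r3: (8)·(1/12) + (5)·(11/12) = 21/4.
The best pure response is r3 with expected payoff 21/4.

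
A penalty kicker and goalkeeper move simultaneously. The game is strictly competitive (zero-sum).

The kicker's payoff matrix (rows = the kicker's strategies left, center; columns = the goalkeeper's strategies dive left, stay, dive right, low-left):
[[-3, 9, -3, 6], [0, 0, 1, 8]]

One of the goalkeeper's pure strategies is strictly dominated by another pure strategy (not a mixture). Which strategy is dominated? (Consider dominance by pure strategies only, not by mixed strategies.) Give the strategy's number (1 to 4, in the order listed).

The goalkeeper prefers columns that give the kicker less. Compare low-left with dive left: -3 < 6, 0 < 8.
So dive left strictly dominates low-left for the goalkeeper; low-left is strictly dominated.

4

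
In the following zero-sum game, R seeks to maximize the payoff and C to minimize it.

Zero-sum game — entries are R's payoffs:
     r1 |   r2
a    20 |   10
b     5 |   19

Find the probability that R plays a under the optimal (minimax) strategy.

Row minima are 10 and 5, so R's maximin is 10; column maxima are 20 and 19, so C's minimax is 19. These differ, so the equilibrium is in mixed strategies.
Let R play a with probability p. C is indifferent when 20p + 5(1−p) = 10p + 19(1−p), giving p = 7/12.

7/12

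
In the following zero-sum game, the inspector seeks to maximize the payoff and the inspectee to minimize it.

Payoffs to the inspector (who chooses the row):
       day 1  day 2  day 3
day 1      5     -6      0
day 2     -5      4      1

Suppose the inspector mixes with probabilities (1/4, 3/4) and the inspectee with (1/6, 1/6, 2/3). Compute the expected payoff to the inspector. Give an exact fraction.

Against (1/6, 1/6, 2/3), each row's expected payoff is day 1: -1/6; day 2: 1/2.
Taking the (1/4, 3/4)-weighted average: (1/4)·(-1/6) + (3/4)·(1/2) = 1/3.

1/3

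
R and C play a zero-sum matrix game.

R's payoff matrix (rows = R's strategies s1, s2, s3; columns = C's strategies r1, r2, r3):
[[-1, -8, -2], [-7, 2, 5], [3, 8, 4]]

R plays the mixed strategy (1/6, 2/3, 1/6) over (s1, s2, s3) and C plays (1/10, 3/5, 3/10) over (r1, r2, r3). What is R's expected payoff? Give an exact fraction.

Against (1/10, 3/5, 3/10), each row's expected payoff is s1: -11/2; s2: 2; s3: 63/10.
Taking the (1/6, 2/3, 1/6)-weighted average: (1/6)·(-11/2) + (2/3)·(2) + (1/6)·(63/10) = 22/15.

22/15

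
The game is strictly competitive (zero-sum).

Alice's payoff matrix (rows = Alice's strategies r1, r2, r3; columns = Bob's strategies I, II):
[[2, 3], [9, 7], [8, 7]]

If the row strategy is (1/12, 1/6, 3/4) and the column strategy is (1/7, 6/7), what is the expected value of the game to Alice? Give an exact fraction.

143/21

Against (1/7, 6/7), each row's expected payoff is r1: 20/7; r2: 51/7; r3: 50/7.
Taking the (1/12, 1/6, 3/4)-weighted average: (1/12)·(20/7) + (1/6)·(51/7) + (3/4)·(50/7) = 143/21.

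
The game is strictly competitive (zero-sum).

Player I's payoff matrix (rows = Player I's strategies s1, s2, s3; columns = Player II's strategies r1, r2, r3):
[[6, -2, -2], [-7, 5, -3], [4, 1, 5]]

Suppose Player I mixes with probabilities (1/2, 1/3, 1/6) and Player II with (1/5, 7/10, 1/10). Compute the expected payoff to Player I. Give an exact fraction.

Against (1/5, 7/10, 1/10), each row's expected payoff is s1: -2/5; s2: 9/5; s3: 2.
Taking the (1/2, 1/3, 1/6)-weighted average: (1/2)·(-2/5) + (1/3)·(9/5) + (1/6)·(2) = 11/15.

11/15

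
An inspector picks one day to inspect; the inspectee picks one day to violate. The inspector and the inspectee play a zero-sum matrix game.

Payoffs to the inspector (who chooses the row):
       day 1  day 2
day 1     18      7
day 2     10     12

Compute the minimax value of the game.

146/13

Row minima are 7 and 10, so the inspector's maximin is 10; column maxima are 18 and 12, so the inspectee's minimax is 12. These differ, so the equilibrium is in mixed strategies.
Let the inspector play day 1 with probability p. The inspectee is indifferent when 18p + 10(1−p) = 7p + 12(1−p), giving p = 2/13.
Let the inspectee play day 1 with probability q. The inspector is indifferent when 18q + 7(1−q) = 10q + 12(1−q), giving q = 5/13.
The value is 18·(5/13) + (7)·(8/13) = 146/13.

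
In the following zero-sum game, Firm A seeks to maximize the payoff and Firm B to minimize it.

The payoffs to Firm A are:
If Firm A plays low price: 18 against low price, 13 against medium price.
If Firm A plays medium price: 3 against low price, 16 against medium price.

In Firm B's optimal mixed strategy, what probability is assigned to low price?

Row minima are 13 and 3, so Firm A's maximin is 13; column maxima are 18 and 16, so Firm B's minimax is 16. These differ, so the equilibrium is in mixed strategies.
Let Firm B play low price with probability q. Firm A is indifferent when 18q + 13(1−q) = 3q + 16(1−q), giving q = 1/6.

1/6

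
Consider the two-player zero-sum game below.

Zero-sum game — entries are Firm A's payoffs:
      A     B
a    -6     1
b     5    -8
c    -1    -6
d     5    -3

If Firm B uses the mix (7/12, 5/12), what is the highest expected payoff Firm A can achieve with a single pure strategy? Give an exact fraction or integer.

a: (-6)·(7/12) + (1)·(5/12) = -37/12.
b: (5)·(7/12) + (-8)·(5/12) = -5/12.
c: (-1)·(7/12) + (-6)·(5/12) = -37/12.
d: (5)·(7/12) + (-3)·(5/12) = 5/3.
The best pure response is d with expected payoff 5/3.

5/3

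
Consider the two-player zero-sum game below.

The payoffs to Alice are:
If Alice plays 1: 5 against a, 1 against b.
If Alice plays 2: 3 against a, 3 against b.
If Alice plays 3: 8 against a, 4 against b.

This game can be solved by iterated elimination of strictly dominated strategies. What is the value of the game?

4

Row 2 is strictly dominated by row 3 (8>3, 4>3); eliminate 2.
Row 1 is strictly dominated by row 3 (8>5, 4>1); eliminate 1.
Column a is strictly dominated by b for Bob (4<8); eliminate a.
Only (3, b) remains, with payoff 4.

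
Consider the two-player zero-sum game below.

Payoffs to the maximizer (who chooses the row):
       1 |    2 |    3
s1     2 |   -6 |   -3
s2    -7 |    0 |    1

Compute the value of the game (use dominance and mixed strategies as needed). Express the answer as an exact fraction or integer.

-14/5

Column 3 is strictly dominated by 2 for the minimizer (it gives the maximizer more in every row).
The remaining 2×2 game on (s1, s2) × (1, 2) has no saddle point. Let the maximizer play s1 with probability p; indifference gives 2p − 7(1−p) = −6p, so p = 7/15.
Similarly the minimizer's optimal q on 1 is 2/5, and the value is 2·(2/5) + (-6)·(3/5) = -14/5.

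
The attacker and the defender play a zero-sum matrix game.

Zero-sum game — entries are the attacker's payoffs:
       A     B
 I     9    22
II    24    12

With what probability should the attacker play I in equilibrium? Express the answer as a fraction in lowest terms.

Row minima are 9 and 12, so the attacker's maximin is 12; column maxima are 24 and 22, so the defender's minimax is 22. These differ, so the equilibrium is in mixed strategies.
Let the attacker play I with probability p. The defender is indifferent when 9p + 24(1−p) = 22p + 12(1−p), giving p = 12/25.

12/25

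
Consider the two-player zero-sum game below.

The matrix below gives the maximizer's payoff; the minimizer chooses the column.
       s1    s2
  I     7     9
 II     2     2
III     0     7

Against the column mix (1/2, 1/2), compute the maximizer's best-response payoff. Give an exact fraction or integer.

I: (7)·(1/2) + (9)·(1/2) = 8.
II: (2)·(1/2) + (2)·(1/2) = 2.
III: (0)·(1/2) + (7)·(1/2) = 7/2.
The best pure response is I with expected payoff 8.

8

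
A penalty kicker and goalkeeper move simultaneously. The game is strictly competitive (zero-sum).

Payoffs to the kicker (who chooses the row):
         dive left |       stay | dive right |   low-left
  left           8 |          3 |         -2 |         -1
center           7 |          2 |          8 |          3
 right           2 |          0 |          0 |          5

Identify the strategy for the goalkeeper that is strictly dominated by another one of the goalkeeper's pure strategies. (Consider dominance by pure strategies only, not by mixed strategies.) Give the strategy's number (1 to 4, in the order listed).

1

The goalkeeper prefers columns that give the kicker less. Compare dive left with stay: 3 < 8, 2 < 7, 0 < 2.
So stay strictly dominates dive left for the goalkeeper; dive left is strictly dominated.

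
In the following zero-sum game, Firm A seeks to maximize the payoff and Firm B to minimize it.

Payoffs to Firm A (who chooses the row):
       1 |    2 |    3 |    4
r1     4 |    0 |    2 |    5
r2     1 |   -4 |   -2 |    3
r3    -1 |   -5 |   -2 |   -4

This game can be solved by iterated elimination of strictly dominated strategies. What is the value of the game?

0

Column 1 is strictly dominated by 2 for Firm B (0<4, -4<1, -5<-1); eliminate 1.
Row r3 is strictly dominated by row r1 (0>-5, 2>-2, 5>-4); eliminate r3.
Row r2 is strictly dominated by row r1 (0>-4, 2>-2, 5>3); eliminate r2.
Column 3 is strictly dominated by 2 for Firm B (0<2); eliminate 3.
Column 4 is strictly dominated by 2 for Firm B (0<5); eliminate 4.
Only (r1, 2) remains, with payoff 0.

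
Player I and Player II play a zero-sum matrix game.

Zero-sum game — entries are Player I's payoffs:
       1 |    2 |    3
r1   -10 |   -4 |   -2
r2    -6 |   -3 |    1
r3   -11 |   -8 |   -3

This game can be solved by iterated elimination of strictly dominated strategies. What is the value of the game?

Column 3 is strictly dominated by 1 for Player II (-10<-2, -6<1, -11<-3); eliminate 3.
Row r3 is strictly dominated by row r1 (-10>-11, -4>-8); eliminate r3.
Row r1 is strictly dominated by row r2 (-6>-10, -3>-4); eliminate r1.
Column 2 is strictly dominated by 1 for Player II (-6<-3); eliminate 2.
Only (r2, 1) remains, with payoff -6.

-6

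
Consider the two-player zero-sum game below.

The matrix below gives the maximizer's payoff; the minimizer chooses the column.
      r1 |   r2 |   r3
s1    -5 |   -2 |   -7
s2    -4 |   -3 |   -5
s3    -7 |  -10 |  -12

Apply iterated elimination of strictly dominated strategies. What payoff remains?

Column r2 is strictly dominated by r3 for the minimizer (-7<-2, -5<-3, -12<-10); eliminate r2.
Column r1 is strictly dominated by r3 for the minimizer (-7<-5, -5<-4, -12<-7); eliminate r1.
Row s1 is strictly dominated by row s2 (-5>-7); eliminate s1.
Row s3 is strictly dominated by row s2 (-5>-12); eliminate s3.
Only (s2, r3) remains, with payoff -5.

-5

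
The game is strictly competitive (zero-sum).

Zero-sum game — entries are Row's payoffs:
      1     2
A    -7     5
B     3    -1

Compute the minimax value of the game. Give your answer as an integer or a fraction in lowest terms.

1/2

Row minima are -7 and -1, so Row's maximin is -1; column maxima are 3 and 5, so Column's minimax is 3. These differ, so the equilibrium is in mixed strategies.
Let Row play A with probability p. Column is indifferent when −7p + 3(1−p) = 5p − (1−p), giving p = 1/4.
Let Column play 1 with probability q. Row is indifferent when −7q + 5(1−q) = 3q − (1−q), giving q = 3/8.
The value is -7·(3/8) + (5)·(5/8) = 1/2.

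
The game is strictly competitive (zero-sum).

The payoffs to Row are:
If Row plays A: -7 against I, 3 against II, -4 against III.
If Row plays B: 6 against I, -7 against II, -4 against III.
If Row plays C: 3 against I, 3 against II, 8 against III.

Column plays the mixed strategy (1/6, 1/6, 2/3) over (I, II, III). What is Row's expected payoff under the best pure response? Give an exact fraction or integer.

A: (-7)·(1/6) + (3)·(1/6) + (-4)·(2/3) = -10/3.
B: (6)·(1/6) + (-7)·(1/6) + (-4)·(2/3) = -17/6.
C: (3)·(1/6) + (3)·(1/6) + (8)·(2/3) = 19/3.
The best pure response is C with expected payoff 19/3.

19/3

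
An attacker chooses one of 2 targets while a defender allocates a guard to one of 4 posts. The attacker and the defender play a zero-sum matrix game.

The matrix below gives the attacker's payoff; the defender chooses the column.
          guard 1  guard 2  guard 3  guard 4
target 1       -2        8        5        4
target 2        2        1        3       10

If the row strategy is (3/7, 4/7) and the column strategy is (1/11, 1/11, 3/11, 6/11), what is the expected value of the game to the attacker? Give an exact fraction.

Against (1/11, 1/11, 3/11, 6/11), each row's expected payoff is target 1: 45/11; target 2: 72/11.
Taking the (3/7, 4/7)-weighted average: (3/7)·(45/11) + (4/7)·(72/11) = 423/77.

423/77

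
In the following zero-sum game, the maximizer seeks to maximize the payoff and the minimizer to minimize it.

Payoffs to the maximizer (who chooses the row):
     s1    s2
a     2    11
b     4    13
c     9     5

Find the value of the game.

97/13

Row a is strictly dominated by row b, so the maximizer never plays it.
The remaining 2×2 game on (b, c) × (s1, s2) has no saddle point. Let the maximizer play b with probability p; indifference gives 4p + 9(1−p) = 13p + 5(1−p), so p = 4/13.
Similarly the minimizer's optimal q on s1 is 8/13, and the value is 4·(8/13) + (13)·(5/13) = 97/13.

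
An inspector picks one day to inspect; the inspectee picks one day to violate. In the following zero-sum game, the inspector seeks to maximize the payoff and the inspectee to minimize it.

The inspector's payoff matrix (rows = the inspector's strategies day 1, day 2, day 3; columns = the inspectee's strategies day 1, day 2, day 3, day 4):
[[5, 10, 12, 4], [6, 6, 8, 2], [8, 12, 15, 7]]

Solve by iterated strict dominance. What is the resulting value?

7

Row day 1 is strictly dominated by row day 3 (8>5, 12>10, 15>12, 7>4); eliminate day 1.
Column day 3 is strictly dominated by day 1 for the inspectee (6<8, 8<15); eliminate day 3.
Row day 2 is strictly dominated by row day 3 (8>6, 12>6, 7>2); eliminate day 2.
Column day 2 is strictly dominated by day 1 for the inspectee (8<12); eliminate day 2.
Column day 1 is strictly dominated by day 4 for the inspectee (7<8); eliminate day 1.
Only (day 3, day 4) remains, with payoff 7.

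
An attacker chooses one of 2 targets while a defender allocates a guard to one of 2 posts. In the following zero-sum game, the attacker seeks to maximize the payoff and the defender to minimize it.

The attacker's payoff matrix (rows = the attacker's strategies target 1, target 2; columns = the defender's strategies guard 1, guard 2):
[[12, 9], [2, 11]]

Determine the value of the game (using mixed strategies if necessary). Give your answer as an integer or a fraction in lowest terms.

Row minima are 9 and 2, so the attacker's maximin is 9; column maxima are 12 and 11, so the defender's minimax is 11. These differ, so the equilibrium is in mixed strategies.
Let the attacker play target 1 with probability p. The defender is indifferent when 12p + 2(1−p) = 9p + 11(1−p), giving p = 3/4.
Let the defender play guard 1 with probability q. The attacker is indifferent when 12q + 9(1−q) = 2q + 11(1−q), giving q = 1/6.
The value is 12·(1/6) + (9)·(5/6) = 19/2.

19/2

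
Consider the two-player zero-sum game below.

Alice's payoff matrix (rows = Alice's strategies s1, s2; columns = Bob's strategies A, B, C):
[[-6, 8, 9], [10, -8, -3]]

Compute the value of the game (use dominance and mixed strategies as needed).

1

Column C is strictly dominated by B for Bob (it gives Alice more in every row).
The remaining 2×2 game on (s1, s2) × (A, B) has no saddle point. Let Alice play s1 with probability p; indifference gives −6p + 10(1−p) = 8p − 8(1−p), so p = 9/16.
Similarly Bob's optimal q on A is 1/2, and the value is -6·(1/2) + (8)·(1/2) = 1.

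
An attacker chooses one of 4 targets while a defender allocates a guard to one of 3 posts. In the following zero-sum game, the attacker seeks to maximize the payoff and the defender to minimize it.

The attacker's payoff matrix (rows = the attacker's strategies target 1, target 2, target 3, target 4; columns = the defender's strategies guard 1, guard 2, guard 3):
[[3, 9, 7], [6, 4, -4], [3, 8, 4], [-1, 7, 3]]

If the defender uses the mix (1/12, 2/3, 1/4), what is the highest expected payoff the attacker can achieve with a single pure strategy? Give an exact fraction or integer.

8

target 1: (3)·(1/12) + (9)·(2/3) + (7)·(1/4) = 8.
target 2: (6)·(1/12) + (4)·(2/3) + (-4)·(1/4) = 13/6.
target 3: (3)·(1/12) + (8)·(2/3) + (4)·(1/4) = 79/12.
target 4: (-1)·(1/12) + (7)·(2/3) + (3)·(1/4) = 16/3.
The best pure response is target 1 with expected payoff 8.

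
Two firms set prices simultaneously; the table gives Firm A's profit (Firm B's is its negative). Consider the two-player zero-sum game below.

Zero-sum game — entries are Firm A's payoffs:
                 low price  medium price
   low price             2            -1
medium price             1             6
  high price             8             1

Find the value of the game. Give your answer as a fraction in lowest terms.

47/12

Row low price is strictly dominated by row high price, so Firm A never plays it.
The remaining 2×2 game on (medium price, high price) × (low price, medium price) has no saddle point. Let Firm A play medium price with probability p; indifference gives p + 8(1−p) = 6p + (1−p), so p = 7/12.
Similarly Firm B's optimal q on low price is 5/12, and the value is 1·(5/12) + (6)·(7/12) = 47/12.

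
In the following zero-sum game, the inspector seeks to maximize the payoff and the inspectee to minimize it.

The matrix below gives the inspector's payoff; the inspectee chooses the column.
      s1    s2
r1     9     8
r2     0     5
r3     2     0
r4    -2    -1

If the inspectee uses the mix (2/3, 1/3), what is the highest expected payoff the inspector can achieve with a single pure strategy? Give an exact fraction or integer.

r1: (9)·(2/3) + (8)·(1/3) = 26/3.
r2: (0)·(2/3) + (5)·(1/3) = 5/3.
r3: (2)·(2/3) + (0)·(1/3) = 4/3.
r4: (-2)·(2/3) + (-1)·(1/3) = -5/3.
The best pure response is r1 with expected payoff 26/3.

26/3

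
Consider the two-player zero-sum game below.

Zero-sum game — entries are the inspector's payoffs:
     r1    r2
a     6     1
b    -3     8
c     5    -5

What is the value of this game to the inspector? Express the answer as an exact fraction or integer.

Row c is strictly dominated by row a, so the inspector never plays it.
The remaining 2×2 game on (a, b) × (r1, r2) has no saddle point. Let the inspector play a with probability p; indifference gives 6p − 3(1−p) = p + 8(1−p), so p = 11/16.
Similarly the inspectee's optimal q on r1 is 7/16, and the value is 6·(7/16) + (1)·(9/16) = 51/16.

51/16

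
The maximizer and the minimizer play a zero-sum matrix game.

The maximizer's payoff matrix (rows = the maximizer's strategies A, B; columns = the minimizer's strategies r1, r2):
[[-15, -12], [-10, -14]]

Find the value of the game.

-90/7

Row minima are -15 and -14, so the maximizer's maximin is -14; column maxima are -10 and -12, so the minimizer's minimax is -12. These differ, so the equilibrium is in mixed strategies.
Let the maximizer play A with probability p. The minimizer is indifferent when −15p − 10(1−p) = −12p − 14(1−p), giving p = 4/7.
Let the minimizer play r1 with probability q. The maximizer is indifferent when −15q − 12(1−q) = −10q − 14(1−q), giving q = 2/7.
The value is -15·(2/7) + (-12)·(5/7) = -90/7.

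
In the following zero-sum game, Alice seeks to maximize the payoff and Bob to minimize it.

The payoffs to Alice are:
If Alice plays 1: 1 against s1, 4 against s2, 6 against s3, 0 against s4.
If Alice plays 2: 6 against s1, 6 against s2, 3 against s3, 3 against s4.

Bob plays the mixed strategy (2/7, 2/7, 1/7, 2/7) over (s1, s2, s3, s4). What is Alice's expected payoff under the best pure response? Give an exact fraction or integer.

33/7

1: (1)·(2/7) + (4)·(2/7) + (6)·(1/7) + (0)·(2/7) = 16/7.
2: (6)·(2/7) + (6)·(2/7) + (3)·(1/7) + (3)·(2/7) = 33/7.
The best pure response is 2 with expected payoff 33/7.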